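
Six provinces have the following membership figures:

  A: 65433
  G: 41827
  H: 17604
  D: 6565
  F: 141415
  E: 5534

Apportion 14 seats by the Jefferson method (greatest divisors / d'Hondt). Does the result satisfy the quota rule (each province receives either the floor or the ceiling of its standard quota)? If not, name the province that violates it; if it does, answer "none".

Standard quotas: A 3.291, G 2.104, H 0.885, D 0.330, F 7.112, E 0.278.
Jefferson allocation: A 3, G 2, H 1, D 0, F 8, E 0.
Every allocation lies between the lower and upper quota.

none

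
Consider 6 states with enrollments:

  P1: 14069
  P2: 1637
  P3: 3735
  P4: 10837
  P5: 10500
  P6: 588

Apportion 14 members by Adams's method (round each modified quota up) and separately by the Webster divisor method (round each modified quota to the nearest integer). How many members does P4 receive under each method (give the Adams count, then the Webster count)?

3 and 4

Adams: P1 4, P2 1, P3 2, P4 3, P5 3, P6 1.
Webster: P1 5, P2 1, P3 1, P4 4, P5 3, P6 0.
P4 gets 3 under Adams and 4 under Webster.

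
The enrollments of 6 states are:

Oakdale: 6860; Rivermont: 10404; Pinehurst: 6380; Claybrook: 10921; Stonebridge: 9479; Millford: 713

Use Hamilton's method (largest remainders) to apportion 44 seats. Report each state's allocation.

Oakdale 7, Rivermont 10, Pinehurst 6, Claybrook 11, Stonebridge 9, Millford 1

Total 44757; standard divisor 44757/44 ≈ 1017.205.
Standard quotas: Oakdale 6.7440, Rivermont 10.2280, Pinehurst 6.2721, Claybrook 10.7363, Stonebridge 9.3187, Millford 0.7009.
Lower quotas: Oakdale 6, Rivermont 10, Pinehurst 6, Claybrook 10, Stonebridge 9, Millford 0 (sum 41, leaving 3 seats).
Remainders in descending order: Oakdale 0.7440, Claybrook 0.7363, Millford 0.7009, Stonebridge 0.3187, Pinehurst 0.2721, Rivermont 0.2280.
The surplus seats go to Oakdale, Claybrook, Millford.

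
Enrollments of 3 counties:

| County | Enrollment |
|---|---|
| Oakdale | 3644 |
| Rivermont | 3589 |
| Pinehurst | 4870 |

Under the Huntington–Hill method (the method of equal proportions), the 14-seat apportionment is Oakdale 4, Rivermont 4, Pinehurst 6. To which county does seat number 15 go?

Oakdale

Priority for the next seat is population ÷ (√(s·(s+1))).
Priorities: Oakdale 814.823, Rivermont 802.525, Pinehurst 751.457.
Highest priority: Oakdale.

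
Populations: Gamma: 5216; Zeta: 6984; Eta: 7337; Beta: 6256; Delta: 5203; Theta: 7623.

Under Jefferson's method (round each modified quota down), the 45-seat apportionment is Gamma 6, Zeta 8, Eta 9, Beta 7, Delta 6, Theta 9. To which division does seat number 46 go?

Beta

Priority for the next seat is population ÷ (current seats + 1).
Priorities: Gamma 745.143, Zeta 776.000, Eta 733.700, Beta 782.000, Delta 743.286, Theta 762.300.
Highest priority: Beta.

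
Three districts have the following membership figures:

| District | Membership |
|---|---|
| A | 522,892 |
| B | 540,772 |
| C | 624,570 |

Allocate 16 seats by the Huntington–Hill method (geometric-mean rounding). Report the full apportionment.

With divisor 106381: modified quotas A 4.915, B 5.083, C 5.871.
Geometric-mean thresholds: A √(4·5)=4.472, B √(5·6)=5.477, C √(5·6)=5.477.
Each quota rounded against its threshold gives A 5, B 5, C 6 (total 16).

A: 5, B: 5, C: 6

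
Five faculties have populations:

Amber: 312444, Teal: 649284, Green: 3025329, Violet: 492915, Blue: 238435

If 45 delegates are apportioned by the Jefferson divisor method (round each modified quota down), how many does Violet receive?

4

Standard divisor 4718407/45 ≈ 104853.489; standard quotas: Amber 2.980, Teal 6.192, Green 28.853, Violet 4.701, Blue 2.274.
Rounding down gives 2, 6, 28, 4, 2 = 42 seats, so the divisor must be adjusted.
With modified divisor 99700: modified quotas Amber 3.134, Teal 6.512, Green 30.344, Violet 4.944, Blue 2.392.
Rounding down: Amber 3, Teal 6, Green 30, Violet 4, Blue 2 (total 45).
Violet receives 4.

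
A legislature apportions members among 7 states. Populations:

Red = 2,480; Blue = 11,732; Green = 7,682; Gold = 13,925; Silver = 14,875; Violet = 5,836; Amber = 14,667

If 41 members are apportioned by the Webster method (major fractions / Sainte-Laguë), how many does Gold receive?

Standard divisor 71197/41 ≈ 1736.512; standard quotas: Red 1.428, Blue 6.756, Green 4.424, Gold 8.019, Silver 8.566, Violet 3.361, Amber 8.446.
Rounding to the nearest integer gives 1, 7, 4, 8, 9, 3, 8 = 40 seats, so the divisor must be adjusted.
With modified divisor 1720: modified quotas Red 1.442, Blue 6.821, Green 4.466, Gold 8.096, Silver 8.648, Violet 3.393, Amber 8.527.
Rounding to the nearest integer: Red 1, Blue 7, Green 4, Gold 8, Silver 9, Violet 3, Amber 9 (total 41).
Gold receives 8.

8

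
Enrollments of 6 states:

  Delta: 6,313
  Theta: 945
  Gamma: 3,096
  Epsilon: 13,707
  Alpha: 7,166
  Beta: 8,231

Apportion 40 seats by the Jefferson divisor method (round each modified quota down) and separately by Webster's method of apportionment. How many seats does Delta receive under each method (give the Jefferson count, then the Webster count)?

6 and 7

Jefferson: Delta 6, Theta 1, Gamma 3, Epsilon 14, Alpha 7, Beta 9.
Webster: Delta 7, Theta 1, Gamma 3, Epsilon 14, Alpha 7, Beta 8.
Delta gets 6 under Jefferson and 7 under Webster.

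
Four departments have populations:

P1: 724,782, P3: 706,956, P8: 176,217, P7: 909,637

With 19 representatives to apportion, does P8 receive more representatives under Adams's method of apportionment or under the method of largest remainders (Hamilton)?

Adams

Adams: P1 5, P3 5, P8 2, P7 7.
Hamilton: P1 6, P3 5, P8 1, P7 7.
P8 gets 2 under Adams and 1 under Hamilton.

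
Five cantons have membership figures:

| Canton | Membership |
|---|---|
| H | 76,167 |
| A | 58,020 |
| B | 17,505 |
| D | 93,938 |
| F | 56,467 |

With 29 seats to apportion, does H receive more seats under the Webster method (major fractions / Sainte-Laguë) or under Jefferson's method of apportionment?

Webster: H 7, A 6, B 2, D 9, F 5.
Jefferson: H 8, A 6, B 1, D 9, F 5.
H gets 7 under Webster and 8 under Jefferson.

Jefferson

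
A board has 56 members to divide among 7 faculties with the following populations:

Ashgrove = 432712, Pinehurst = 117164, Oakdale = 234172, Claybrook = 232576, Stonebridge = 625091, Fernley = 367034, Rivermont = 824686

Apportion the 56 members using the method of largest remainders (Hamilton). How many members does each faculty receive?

Total 2833435; standard divisor 2833435/56 ≈ 50597.054.
Standard quotas: Ashgrove 8.5521, Pinehurst 2.3156, Oakdale 4.6282, Claybrook 4.5966, Stonebridge 12.3543, Fernley 7.2541, Rivermont 16.2991.
Lower quotas: Ashgrove 8, Pinehurst 2, Oakdale 4, Claybrook 4, Stonebridge 12, Fernley 7, Rivermont 16 (sum 53, leaving 3 seats).
Remainders in descending order: Oakdale 0.6282, Claybrook 0.5966, Ashgrove 0.5521, Stonebridge 0.3543, Pinehurst 0.3156, Rivermont 0.2991, Fernley 0.2541.
The surplus seats go to Oakdale, Claybrook, Ashgrove.

Ashgrove 9; Pinehurst 2; Oakdale 5; Claybrook 5; Stonebridge 12; Fernley 7; Rivermont 16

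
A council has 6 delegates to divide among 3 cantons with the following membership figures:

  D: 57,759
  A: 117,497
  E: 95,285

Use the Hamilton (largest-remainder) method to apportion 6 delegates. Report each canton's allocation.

D=1, A=3, E=2

The standard divisor is 270541/6 ≈ 45090.167.
Standard quotas: D 1.2810, A 2.6058, E 2.1132.
Lower quotas: D 1, A 2, E 2 (sum 5, leaving 1 seat).
Remainders in descending order: A 0.6058, D 0.2810, E 0.1132.
Largest remainder: A receives the extra seat.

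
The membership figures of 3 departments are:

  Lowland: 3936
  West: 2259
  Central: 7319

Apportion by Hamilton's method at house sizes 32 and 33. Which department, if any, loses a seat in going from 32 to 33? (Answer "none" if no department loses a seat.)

West

At 32 seats: Lowland 9, West 6, Central 17.
At 33 seats: Lowland 10, West 5, Central 18.
West drops from 6 to 5.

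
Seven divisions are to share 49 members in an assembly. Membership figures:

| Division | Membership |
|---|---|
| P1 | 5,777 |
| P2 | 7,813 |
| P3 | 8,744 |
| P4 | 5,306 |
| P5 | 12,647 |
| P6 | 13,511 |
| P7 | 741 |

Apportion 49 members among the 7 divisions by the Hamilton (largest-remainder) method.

P1 5, P2 7, P3 8, P4 5, P5 11, P6 12, P7 1

The standard divisor is 54539/49 ≈ 1113.041.
Standard quotas: P1 5.1903, P2 7.0195, P3 7.8560, P4 4.7671, P5 11.3626, P6 12.1388, P7 0.6657.
Lower quotas: P1 5, P2 7, P3 7, P4 4, P5 11, P6 12, P7 0 (sum 46, leaving 3 seats).
Remainders in descending order: P3 0.8560, P4 0.7671, P7 0.6657, P5 0.3626, P1 0.1903, P6 0.1388, P2 0.0195.
Largest remainders: P3, P4, P7 receive the extra seats.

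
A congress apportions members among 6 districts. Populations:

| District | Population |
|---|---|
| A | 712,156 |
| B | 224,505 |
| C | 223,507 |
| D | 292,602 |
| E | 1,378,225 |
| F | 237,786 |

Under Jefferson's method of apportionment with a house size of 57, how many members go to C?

4

Standard divisor 3068781/57 ≈ 53838.263; standard quotas: A 13.228, B 4.170, C 4.151, D 5.435, E 25.599, F 4.417.
Rounding down gives 13, 4, 4, 5, 25, 4 = 55 seats, so the divisor must be adjusted.
With modified divisor 51000: modified quotas A 13.964, B 4.402, C 4.382, D 5.737, E 27.024, F 4.662.
Rounding down: A 13, B 4, C 4, D 5, E 27, F 4 (total 57).
C receives 4.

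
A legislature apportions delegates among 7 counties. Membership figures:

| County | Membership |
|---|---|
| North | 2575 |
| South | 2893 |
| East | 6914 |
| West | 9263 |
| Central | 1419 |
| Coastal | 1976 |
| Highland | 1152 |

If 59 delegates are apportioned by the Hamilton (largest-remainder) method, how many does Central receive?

Standard divisor: 26192 ÷ 59 ≈ 443.932.
Standard quotas: North 5.8004, South 6.5168, East 15.5745, West 20.8658, Central 3.1964, Coastal 4.4511, Highland 2.5950.
Lower quotas: North 5, South 6, East 15, West 20, Central 3, Coastal 4, Highland 2 (sum 55, leaving 4 seats).
Remainders in descending order: West 0.8658, North 0.8004, Highland 0.5950, East 0.5745, South 0.5168, Coastal 0.4511, Central 0.1964.
Largest remainders: West, North, Highland, East receive the extra seats.
Central receives 3.

3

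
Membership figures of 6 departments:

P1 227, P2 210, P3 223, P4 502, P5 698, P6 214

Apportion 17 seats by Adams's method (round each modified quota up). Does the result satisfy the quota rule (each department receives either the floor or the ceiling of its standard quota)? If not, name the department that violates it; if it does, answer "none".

Standard quotas: P1 1.861, P2 1.721, P3 1.828, P4 4.115, P5 5.721, P6 1.754.
Adams allocation: P1 2, P2 2, P3 2, P4 4, P5 5, P6 2.
Every allocation lies between the lower and upper quota.

none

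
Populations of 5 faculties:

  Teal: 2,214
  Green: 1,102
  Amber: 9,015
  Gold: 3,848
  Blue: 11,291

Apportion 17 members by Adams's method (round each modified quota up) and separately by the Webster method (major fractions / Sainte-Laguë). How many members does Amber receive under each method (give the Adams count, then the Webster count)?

Adams: Teal 2, Green 1, Amber 5, Gold 3, Blue 6.
Webster: Teal 1, Green 1, Amber 6, Gold 2, Blue 7.
Amber gets 5 under Adams and 6 under Webster.

5 and 6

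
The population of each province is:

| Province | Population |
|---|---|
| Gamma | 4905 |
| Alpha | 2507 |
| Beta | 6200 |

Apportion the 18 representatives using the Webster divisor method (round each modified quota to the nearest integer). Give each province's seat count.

Gamma=7, Alpha=3, Beta=8

Standard divisor 13612/18 ≈ 756.222; standard quotas: Gamma 6.486, Alpha 3.315, Beta 8.199.
Rounding to the nearest integer gives 6, 3, 8 = 17 seats, so the divisor must be adjusted.
With modified divisor 740: modified quotas Gamma 6.628, Alpha 3.388, Beta 8.378.
Rounding to the nearest integer: Gamma 7, Alpha 3, Beta 8 (total 18).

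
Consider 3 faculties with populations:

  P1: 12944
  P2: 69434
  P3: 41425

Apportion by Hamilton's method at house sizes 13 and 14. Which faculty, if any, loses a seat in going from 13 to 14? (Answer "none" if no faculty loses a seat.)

P1

At 13 seats: P1 2, P2 7, P3 4.
At 14 seats: P1 1, P2 8, P3 5.
P1 drops from 2 to 1.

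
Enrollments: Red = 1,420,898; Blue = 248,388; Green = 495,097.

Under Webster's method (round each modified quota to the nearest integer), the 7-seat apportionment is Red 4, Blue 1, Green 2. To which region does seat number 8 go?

Red

Priority for the next seat is population ÷ (current seats + 0.5).
Priorities: Red 315755.111, Blue 165592.000, Green 198038.800.
Highest priority: Red.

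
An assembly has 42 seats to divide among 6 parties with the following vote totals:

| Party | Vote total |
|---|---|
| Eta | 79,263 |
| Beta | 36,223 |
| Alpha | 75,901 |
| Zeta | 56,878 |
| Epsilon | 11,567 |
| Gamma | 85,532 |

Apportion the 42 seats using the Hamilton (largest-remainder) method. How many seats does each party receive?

Standard divisor: 345364 ÷ 42 ≈ 8222.952.
Standard quotas: Eta 9.6392, Beta 4.4051, Alpha 9.2304, Zeta 6.9170, Epsilon 1.4067, Gamma 10.4016.
Lower quotas: Eta 9, Beta 4, Alpha 9, Zeta 6, Epsilon 1, Gamma 10 (sum 39, leaving 3 seats).
Remainders in descending order: Zeta 0.9170, Eta 0.6392, Epsilon 0.4067, Beta 0.4051, Gamma 0.4016, Alpha 0.2304.
Largest remainders: Zeta, Eta, Epsilon receive the extra seats.

Eta=10, Beta=4, Alpha=9, Zeta=7, Epsilon=2, Gamma=10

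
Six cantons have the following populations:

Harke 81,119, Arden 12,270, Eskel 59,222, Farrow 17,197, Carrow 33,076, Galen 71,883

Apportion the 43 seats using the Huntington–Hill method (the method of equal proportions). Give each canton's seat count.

Harke 13, Arden 2, Eskel 9, Farrow 3, Carrow 5, Galen 11

With divisor 6376: modified quotas Harke 12.723, Arden 1.924, Eskel 9.288, Farrow 2.697, Carrow 5.188, Galen 11.274.
Geometric-mean thresholds: Harke √(12·13)=12.490, Arden √(1·2)=1.414, Eskel √(9·10)=9.487, Farrow √(2·3)=2.449, Carrow √(5·6)=5.477, Galen √(11·12)=11.489.
Each quota rounded against its threshold gives Harke 13, Arden 2, Eskel 9, Farrow 3, Carrow 5, Galen 11 (total 43).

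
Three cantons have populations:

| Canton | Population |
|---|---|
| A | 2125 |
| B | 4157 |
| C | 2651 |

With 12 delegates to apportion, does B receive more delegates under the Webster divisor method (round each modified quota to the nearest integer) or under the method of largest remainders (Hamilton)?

Hamilton

Webster: A 3, B 5, C 4.
Hamilton: A 3, B 6, C 3.
B gets 5 under Webster and 6 under Hamilton.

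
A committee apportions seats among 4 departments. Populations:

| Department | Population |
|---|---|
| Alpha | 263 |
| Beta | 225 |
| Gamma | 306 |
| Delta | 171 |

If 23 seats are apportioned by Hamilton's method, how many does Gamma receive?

7

Standard divisor: 965 ÷ 23 ≈ 41.957.
Standard quotas: Alpha 6.268, Beta 5.363, Gamma 7.293, Delta 4.076.
Lower quotas: Alpha 6, Beta 5, Gamma 7, Delta 4 (sum 22, leaving 1 seat).
Remainders in descending order: Beta 0.363, Gamma 0.293, Alpha 0.268, Delta 0.076.
Largest remainder: Beta receives the extra seat.
Gamma receives 7.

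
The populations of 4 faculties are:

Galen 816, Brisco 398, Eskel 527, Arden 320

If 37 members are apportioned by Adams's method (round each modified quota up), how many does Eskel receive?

Standard divisor 2061/37 ≈ 55.703; standard quotas: Galen 14.649, Brisco 7.145, Eskel 9.461, Arden 5.745.
Rounding up gives 15, 8, 10, 6 = 39 seats, so the divisor must be adjusted.
With modified divisor 58.4: modified quotas Galen 13.973, Brisco 6.815, Eskel 9.024, Arden 5.479.
Rounding up: Galen 14, Brisco 7, Eskel 10, Arden 6 (total 37).
Eskel receives 10.

10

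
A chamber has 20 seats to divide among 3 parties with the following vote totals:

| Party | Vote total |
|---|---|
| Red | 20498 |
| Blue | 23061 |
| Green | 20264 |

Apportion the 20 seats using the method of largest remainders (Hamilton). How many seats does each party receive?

Red 7, Blue 7, Green 6

The standard divisor is 63823/20 ≈ 3191.15.
Standard quotas: Red 6.4234, Blue 7.2265, Green 6.3501.
Lower quotas: Red 6, Blue 7, Green 6 (sum 19, leaving 1 seat).
Remainders in descending order: Red 0.4234, Green 0.3501, Blue 0.2265.
The surplus seat goes to Red.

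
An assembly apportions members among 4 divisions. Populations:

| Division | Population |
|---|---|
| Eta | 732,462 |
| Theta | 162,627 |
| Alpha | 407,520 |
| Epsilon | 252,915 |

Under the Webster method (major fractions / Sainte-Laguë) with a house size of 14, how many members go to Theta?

1

Standard divisor 1555524/14 ≈ 111108.857; standard quotas: Eta 6.592, Theta 1.464, Alpha 3.668, Epsilon 2.276.
Rounding to the nearest integer gives Eta 7, Theta 1, Alpha 4, Epsilon 2 — total 14, matching the house size, so no adjustment is needed.
Theta receives 1.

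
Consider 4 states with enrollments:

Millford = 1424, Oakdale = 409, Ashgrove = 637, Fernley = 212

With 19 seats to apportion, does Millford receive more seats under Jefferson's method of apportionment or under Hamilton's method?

Jefferson

Jefferson: Millford 11, Oakdale 3, Ashgrove 4, Fernley 1.
Hamilton: Millford 10, Oakdale 3, Ashgrove 5, Fernley 1.
Millford gets 11 under Jefferson and 10 under Hamilton.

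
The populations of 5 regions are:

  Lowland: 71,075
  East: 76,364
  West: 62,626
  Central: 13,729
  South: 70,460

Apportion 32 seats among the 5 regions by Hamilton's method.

Standard divisor: 294254 ÷ 32 ≈ 9195.438.
Standard quotas: Lowland 7.7294, East 8.3046, West 6.8106, Central 1.4930, South 7.6625.
Lower quotas: Lowland 7, East 8, West 6, Central 1, South 7 (sum 29, leaving 3 seats).
Remainders in descending order: West 0.8106, Lowland 0.7294, South 0.6625, Central 0.4930, East 0.3046.
The surplus seats go to West, Lowland, South.

Lowland: 8; East: 8; West: 7; Central: 1; South: 8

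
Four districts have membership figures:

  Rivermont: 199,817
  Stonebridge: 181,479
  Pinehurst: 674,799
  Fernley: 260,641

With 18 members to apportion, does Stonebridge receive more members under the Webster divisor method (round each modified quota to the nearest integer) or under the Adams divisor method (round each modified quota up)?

Webster: Rivermont 3, Stonebridge 2, Pinehurst 9, Fernley 4.
Adams: Rivermont 3, Stonebridge 3, Pinehurst 8, Fernley 4.
Stonebridge gets 2 under Webster and 3 under Adams.

Adams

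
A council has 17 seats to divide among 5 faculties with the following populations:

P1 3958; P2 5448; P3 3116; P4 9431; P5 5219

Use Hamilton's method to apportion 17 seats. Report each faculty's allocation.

P1: 3, P2: 3, P3: 2, P4: 6, P5: 3

Total 27172; standard divisor 27172/17 ≈ 1598.353.
Standard quotas: P1 2.4763, P2 3.4085, P3 1.9495, P4 5.9004, P5 3.2652.
Lower quotas: P1 2, P2 3, P3 1, P4 5, P5 3 (sum 14, leaving 3 seats).
Remainders in descending order: P3 0.9495, P4 0.9004, P1 0.4763, P2 0.4085, P5 0.2652.
The surplus seats go to P3, P4, P1.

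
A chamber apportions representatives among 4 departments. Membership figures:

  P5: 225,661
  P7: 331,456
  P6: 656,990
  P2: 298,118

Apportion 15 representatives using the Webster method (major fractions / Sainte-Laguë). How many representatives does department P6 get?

7

Standard divisor 1512225/15 ≈ 100815; standard quotas: P5 2.238, P7 3.288, P6 6.517, P2 2.957.
Rounding to the nearest integer gives P5 2, P7 3, P6 7, P2 3 — total 15, matching the house size, so no adjustment is needed.
P6 receives 7.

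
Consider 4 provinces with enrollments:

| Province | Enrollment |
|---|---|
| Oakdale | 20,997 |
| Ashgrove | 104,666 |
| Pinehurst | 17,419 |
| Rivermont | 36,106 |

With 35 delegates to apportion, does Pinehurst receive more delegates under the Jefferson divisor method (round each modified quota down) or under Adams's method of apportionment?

Jefferson: Oakdale 4, Ashgrove 21, Pinehurst 3, Rivermont 7.
Adams: Oakdale 4, Ashgrove 20, Pinehurst 4, Rivermont 7.
Pinehurst gets 3 under Jefferson and 4 under Adams.

Adams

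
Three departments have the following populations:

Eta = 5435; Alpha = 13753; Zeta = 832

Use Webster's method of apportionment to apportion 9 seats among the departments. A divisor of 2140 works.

With modified divisor 2140: modified quotas Eta 2.540, Alpha 6.427, Zeta 0.389.
Rounding to the nearest integer: Eta 3, Alpha 6, Zeta 0 (total 9).

Eta: 3, Alpha: 6, Zeta: 0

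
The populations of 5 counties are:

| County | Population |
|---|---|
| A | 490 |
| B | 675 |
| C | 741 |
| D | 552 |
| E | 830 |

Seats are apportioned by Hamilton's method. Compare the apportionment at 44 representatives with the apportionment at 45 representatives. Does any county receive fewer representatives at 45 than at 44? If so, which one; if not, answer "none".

At 44 seats: A 7, B 9, C 10, D 7, E 11.
At 45 seats: A 7, B 9, C 10, D 8, E 11.
No county's allocation decreased.

none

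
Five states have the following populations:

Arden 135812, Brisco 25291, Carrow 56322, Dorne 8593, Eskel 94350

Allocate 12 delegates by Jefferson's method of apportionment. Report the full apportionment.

Standard divisor 320368/12 ≈ 26697.333; standard quotas: Arden 5.087, Brisco 0.947, Carrow 2.110, Dorne 0.322, Eskel 3.534.
Rounding down gives 5, 0, 2, 0, 3 = 10 seats, so the divisor must be adjusted.
With modified divisor 23100: modified quotas Arden 5.879, Brisco 1.095, Carrow 2.438, Dorne 0.372, Eskel 4.084.
Rounding down: Arden 5, Brisco 1, Carrow 2, Dorne 0, Eskel 4 (total 12).

Arden 5, Brisco 1, Carrow 2, Dorne 0, Eskel 4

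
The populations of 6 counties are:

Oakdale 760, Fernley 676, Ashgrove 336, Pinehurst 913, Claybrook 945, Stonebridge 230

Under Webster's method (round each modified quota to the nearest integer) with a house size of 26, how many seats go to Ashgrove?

Standard divisor 3860/26 ≈ 148.462; standard quotas: Oakdale 5.119, Fernley 4.553, Ashgrove 2.263, Pinehurst 6.150, Claybrook 6.365, Stonebridge 1.549.
Rounding to the nearest integer gives Oakdale 5, Fernley 5, Ashgrove 2, Pinehurst 6, Claybrook 6, Stonebridge 2 — total 26, matching the house size, so no adjustment is needed.
Ashgrove receives 2.

2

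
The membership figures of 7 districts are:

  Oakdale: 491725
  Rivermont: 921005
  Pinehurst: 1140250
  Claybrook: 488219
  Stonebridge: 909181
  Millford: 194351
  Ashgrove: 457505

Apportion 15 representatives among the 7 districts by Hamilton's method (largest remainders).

Oakdale 2, Rivermont 3, Pinehurst 4, Claybrook 1, Stonebridge 3, Millford 1, Ashgrove 1

The standard divisor is 4602236/15 ≈ 306815.733.
Standard quotas: Oakdale 1.6027, Rivermont 3.0018, Pinehurst 3.7164, Claybrook 1.5912, Stonebridge 2.9633, Millford 0.6334, Ashgrove 1.4911.
Lower quotas: Oakdale 1, Rivermont 3, Pinehurst 3, Claybrook 1, Stonebridge 2, Millford 0, Ashgrove 1 (sum 11, leaving 4 seats).
Remainders in descending order: Stonebridge 0.9633, Pinehurst 0.7164, Millford 0.6334, Oakdale 0.6027, Claybrook 0.5912, Ashgrove 0.4911, Rivermont 0.0018.
Largest remainders: Stonebridge, Pinehurst, Millford, Oakdale receive the extra seats.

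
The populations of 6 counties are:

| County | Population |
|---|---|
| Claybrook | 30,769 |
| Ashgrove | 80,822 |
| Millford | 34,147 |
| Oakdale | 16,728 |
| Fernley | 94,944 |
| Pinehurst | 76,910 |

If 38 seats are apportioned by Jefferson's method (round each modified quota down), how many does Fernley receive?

Standard divisor 334320/38 ≈ 8797.895; standard quotas: Claybrook 3.497, Ashgrove 9.187, Millford 3.881, Oakdale 1.901, Fernley 10.792, Pinehurst 8.742.
Rounding down gives 3, 9, 3, 1, 10, 8 = 34 seats, so the divisor must be adjusted.
With modified divisor 8200: modified quotas Claybrook 3.752, Ashgrove 9.856, Millford 4.164, Oakdale 2.040, Fernley 11.579, Pinehurst 9.379.
Rounding down: Claybrook 3, Ashgrove 9, Millford 4, Oakdale 2, Fernley 11, Pinehurst 9 (total 38).
Fernley receives 11.

11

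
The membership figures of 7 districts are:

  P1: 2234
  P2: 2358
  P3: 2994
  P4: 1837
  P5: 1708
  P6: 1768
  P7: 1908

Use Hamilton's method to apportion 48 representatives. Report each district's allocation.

Standard divisor: 14807 ÷ 48 ≈ 308.479.
Standard quotas: P1 7.242, P2 7.644, P3 9.706, P4 5.955, P5 5.537, P6 5.731, P7 6.185.
Lower quotas: P1 7, P2 7, P3 9, P4 5, P5 5, P6 5, P7 6 (sum 44, leaving 4 seats).
Remainders in descending order: P4 0.955, P6 0.731, P3 0.706, P2 0.644, P5 0.537, P1 0.242, P7 0.185.
The surplus seats go to P4, P6, P3, P2.

P1 7, P2 8, P3 10, P4 6, P5 5, P6 6, P7 6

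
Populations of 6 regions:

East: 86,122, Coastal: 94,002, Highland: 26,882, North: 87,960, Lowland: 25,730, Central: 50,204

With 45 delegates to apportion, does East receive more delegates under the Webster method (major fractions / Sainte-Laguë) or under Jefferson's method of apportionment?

Webster

Webster: East 11, Coastal 11, Highland 3, North 11, Lowland 3, Central 6.
Jefferson: East 10, Coastal 12, Highland 3, North 11, Lowland 3, Central 6.
East gets 11 under Webster and 10 under Jefferson.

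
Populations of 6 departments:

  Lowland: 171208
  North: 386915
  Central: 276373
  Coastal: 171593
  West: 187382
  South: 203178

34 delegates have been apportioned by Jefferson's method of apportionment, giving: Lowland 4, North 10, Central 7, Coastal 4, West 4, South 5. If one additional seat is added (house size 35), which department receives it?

West

Priority for the next seat is population ÷ (current seats + 1).
Priorities: Lowland 34241.600, North 35174.091, Central 34546.625, Coastal 34318.600, West 37476.400, South 33863.000.
Highest priority: West.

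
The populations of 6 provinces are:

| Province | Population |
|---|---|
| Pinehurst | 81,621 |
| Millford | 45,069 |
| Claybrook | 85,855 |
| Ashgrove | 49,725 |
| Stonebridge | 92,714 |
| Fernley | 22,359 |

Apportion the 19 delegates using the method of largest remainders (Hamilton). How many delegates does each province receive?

The standard divisor is 377343/19 ≈ 19860.158.
Standard quotas: Pinehurst 4.1098, Millford 2.2693, Claybrook 4.3230, Ashgrove 2.5038, Stonebridge 4.6683, Fernley 1.1258.
Lower quotas: Pinehurst 4, Millford 2, Claybrook 4, Ashgrove 2, Stonebridge 4, Fernley 1 (sum 17, leaving 2 seats).
Remainders in descending order: Stonebridge 0.6683, Ashgrove 0.5038, Claybrook 0.3230, Millford 0.2693, Fernley 0.1258, Pinehurst 0.1098.
Largest remainders: Stonebridge, Ashgrove receive the extra seats.

Pinehurst: 4, Millford: 2, Claybrook: 4, Ashgrove: 3, Stonebridge: 5, Fernley: 1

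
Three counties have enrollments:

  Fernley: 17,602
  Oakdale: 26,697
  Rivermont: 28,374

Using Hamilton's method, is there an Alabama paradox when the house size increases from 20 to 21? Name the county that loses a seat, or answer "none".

none

At 20 seats: Fernley 5, Oakdale 7, Rivermont 8.
At 21 seats: Fernley 5, Oakdale 8, Rivermont 8.
No county's allocation decreased.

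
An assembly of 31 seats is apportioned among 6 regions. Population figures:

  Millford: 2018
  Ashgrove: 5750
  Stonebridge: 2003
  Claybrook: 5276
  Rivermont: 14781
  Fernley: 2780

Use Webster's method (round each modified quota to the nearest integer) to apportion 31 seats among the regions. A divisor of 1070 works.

With modified divisor 1070: modified quotas Millford 1.886, Ashgrove 5.374, Stonebridge 1.872, Claybrook 4.931, Rivermont 13.814, Fernley 2.598.
Rounding to the nearest integer: Millford 2, Ashgrove 5, Stonebridge 2, Claybrook 5, Rivermont 14, Fernley 3 (total 31).

Millford=2, Ashgrove=5, Stonebridge=2, Claybrook=5, Rivermont=14, Fernley=3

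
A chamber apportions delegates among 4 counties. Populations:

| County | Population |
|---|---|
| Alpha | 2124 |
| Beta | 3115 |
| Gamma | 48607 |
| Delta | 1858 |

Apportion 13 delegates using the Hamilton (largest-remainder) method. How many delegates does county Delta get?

Total 55704; standard divisor 55704/13 ≈ 4284.923.
Standard quotas: Alpha 0.4957, Beta 0.7270, Gamma 11.3437, Delta 0.4336.
Lower quotas: Alpha 0, Beta 0, Gamma 11, Delta 0 (sum 11, leaving 2 seats).
Remainders in descending order: Beta 0.7270, Alpha 0.4957, Delta 0.4336, Gamma 0.3437.
Largest remainders: Beta, Alpha receive the extra seats.
Delta receives 0.

0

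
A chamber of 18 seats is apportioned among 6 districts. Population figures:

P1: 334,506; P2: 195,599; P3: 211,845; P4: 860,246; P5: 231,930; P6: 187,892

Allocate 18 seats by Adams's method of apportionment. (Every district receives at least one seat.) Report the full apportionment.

P1: 3; P2: 2; P3: 2; P4: 7; P5: 2; P6: 2

Standard divisor 2022018/18 ≈ 112334.333; standard quotas: P1 2.978, P2 1.741, P3 1.886, P4 7.658, P5 2.065, P6 1.673.
Rounding up gives 3, 2, 2, 8, 3, 2 = 20 seats, so the divisor must be adjusted.
With modified divisor 133100: modified quotas P1 2.513, P2 1.470, P3 1.592, P4 6.463, P5 1.743, P6 1.412.
Rounding up: P1 3, P2 2, P3 2, P4 7, P5 2, P6 2 (total 18).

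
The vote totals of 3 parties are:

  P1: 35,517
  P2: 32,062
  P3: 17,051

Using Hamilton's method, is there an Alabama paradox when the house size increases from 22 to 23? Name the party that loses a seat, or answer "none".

P3

At 22 seats: P1 9, P2 8, P3 5.
At 23 seats: P1 10, P2 9, P3 4.
P3 drops from 5 to 4.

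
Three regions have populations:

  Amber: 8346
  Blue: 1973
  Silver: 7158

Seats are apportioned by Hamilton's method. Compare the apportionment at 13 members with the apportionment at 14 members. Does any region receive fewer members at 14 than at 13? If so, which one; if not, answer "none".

At 13 seats: Amber 6, Blue 2, Silver 5.
At 14 seats: Amber 7, Blue 1, Silver 6.
Blue drops from 2 to 1.

Blue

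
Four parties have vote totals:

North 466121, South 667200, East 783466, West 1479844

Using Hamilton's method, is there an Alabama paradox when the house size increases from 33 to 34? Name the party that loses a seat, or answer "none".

At 33 seats: North 5, South 6, East 8, West 14.
At 34 seats: North 4, South 7, East 8, West 15.
North drops from 5 to 4.

North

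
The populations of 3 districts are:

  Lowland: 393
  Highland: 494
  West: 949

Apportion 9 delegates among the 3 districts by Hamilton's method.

Standard divisor: 1836 ÷ 9 = 204.
Standard quotas: Lowland 1.926, Highland 2.422, West 4.652.
Lower quotas: Lowland 1, Highland 2, West 4 (sum 7, leaving 2 seats).
Remainders in descending order: Lowland 0.926, West 0.652, Highland 0.422.
The surplus seats go to Lowland, West.

Lowland 2, Highland 2, West 5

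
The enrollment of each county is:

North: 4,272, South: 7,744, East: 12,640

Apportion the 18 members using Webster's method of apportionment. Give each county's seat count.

Standard divisor 24656/18 ≈ 1369.778; standard quotas: North 3.119, South 5.653, East 9.228.
Rounding to the nearest integer gives North 3, South 6, East 9 — total 18, matching the house size, so no adjustment is needed.

North 3, South 6, East 9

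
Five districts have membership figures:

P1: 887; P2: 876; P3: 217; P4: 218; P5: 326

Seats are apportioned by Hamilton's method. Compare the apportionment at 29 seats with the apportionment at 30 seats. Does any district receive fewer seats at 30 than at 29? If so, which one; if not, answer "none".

none

At 29 seats: P1 10, P2 10, P3 2, P4 3, P5 4.
At 30 seats: P1 10, P2 10, P3 3, P4 3, P5 4.
No district's allocation decreased.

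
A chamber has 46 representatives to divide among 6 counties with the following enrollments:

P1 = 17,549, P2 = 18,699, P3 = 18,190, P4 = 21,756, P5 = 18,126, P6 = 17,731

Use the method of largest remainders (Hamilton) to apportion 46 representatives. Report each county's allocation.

P1 7, P2 8, P3 8, P4 9, P5 7, P6 7

The standard divisor is 112051/46 ≈ 2435.891.
Standard quotas: P1 7.2043, P2 7.6765, P3 7.4675, P4 8.9314, P5 7.4412, P6 7.2791.
Lower quotas: P1 7, P2 7, P3 7, P4 8, P5 7, P6 7 (sum 43, leaving 3 seats).
Remainders in descending order: P4 0.9314, P2 0.6765, P3 0.4675, P5 0.4412, P6 0.2791, P1 0.2043.
Largest remainders: P4, P2, P3 receive the extra seats.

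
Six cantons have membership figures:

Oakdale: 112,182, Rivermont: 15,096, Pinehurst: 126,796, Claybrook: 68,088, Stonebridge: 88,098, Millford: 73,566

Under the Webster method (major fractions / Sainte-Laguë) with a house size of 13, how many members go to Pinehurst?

4

Standard divisor 483826/13 ≈ 37217.385; standard quotas: Oakdale 3.014, Rivermont 0.406, Pinehurst 3.407, Claybrook 1.829, Stonebridge 2.367, Millford 1.977.
Rounding to the nearest integer gives 3, 0, 3, 2, 2, 2 = 12 seats, so the divisor must be adjusted.
With modified divisor 35700: modified quotas Oakdale 3.142, Rivermont 0.423, Pinehurst 3.552, Claybrook 1.907, Stonebridge 2.468, Millford 2.061.
Rounding to the nearest integer: Oakdale 3, Rivermont 0, Pinehurst 4, Claybrook 2, Stonebridge 2, Millford 2 (total 13).
Pinehurst receives 4.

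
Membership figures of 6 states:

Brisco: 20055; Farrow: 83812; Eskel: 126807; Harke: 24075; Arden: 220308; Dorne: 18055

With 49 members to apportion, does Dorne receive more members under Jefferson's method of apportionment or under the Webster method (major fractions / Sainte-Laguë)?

Jefferson: Brisco 2, Farrow 8, Eskel 13, Harke 2, Arden 23, Dorne 1.
Webster: Brisco 2, Farrow 8, Eskel 13, Harke 2, Arden 22, Dorne 2.
Dorne gets 1 under Jefferson and 2 under Webster.

Webster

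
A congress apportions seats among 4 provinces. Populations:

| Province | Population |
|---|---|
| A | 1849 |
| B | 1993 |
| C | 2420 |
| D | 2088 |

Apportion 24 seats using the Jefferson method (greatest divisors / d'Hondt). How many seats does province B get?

6

Standard divisor 8350/24 ≈ 347.917; standard quotas: A 5.314, B 5.728, C 6.956, D 6.001.
Rounding down gives 5, 5, 6, 6 = 22 seats, so the divisor must be adjusted.
With modified divisor 320: modified quotas A 5.778, B 6.228, C 7.562, D 6.525.
Rounding down: A 5, B 6, C 7, D 6 (total 24).
B receives 6.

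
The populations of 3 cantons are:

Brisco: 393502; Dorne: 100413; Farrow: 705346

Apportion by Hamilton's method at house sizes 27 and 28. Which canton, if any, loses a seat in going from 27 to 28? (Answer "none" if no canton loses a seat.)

none

At 27 seats: Brisco 9, Dorne 2, Farrow 16.
At 28 seats: Brisco 9, Dorne 2, Farrow 17.
No canton's allocation decreased.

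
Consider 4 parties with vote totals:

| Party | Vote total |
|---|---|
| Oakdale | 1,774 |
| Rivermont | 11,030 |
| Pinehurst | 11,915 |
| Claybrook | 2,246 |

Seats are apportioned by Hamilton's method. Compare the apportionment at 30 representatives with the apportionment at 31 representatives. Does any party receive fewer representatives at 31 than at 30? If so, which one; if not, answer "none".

At 30 seats: Oakdale 2, Rivermont 12, Pinehurst 13, Claybrook 3.
At 31 seats: Oakdale 2, Rivermont 13, Pinehurst 14, Claybrook 2.
Claybrook drops from 3 to 2.

Claybrook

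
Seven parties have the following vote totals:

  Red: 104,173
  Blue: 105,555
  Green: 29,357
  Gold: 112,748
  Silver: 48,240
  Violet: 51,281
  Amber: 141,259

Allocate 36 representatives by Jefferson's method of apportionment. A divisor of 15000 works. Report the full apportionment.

With modified divisor 15000: modified quotas Red 6.945, Blue 7.037, Green 1.957, Gold 7.517, Silver 3.216, Violet 3.419, Amber 9.417.
Rounding down: Red 6, Blue 7, Green 1, Gold 7, Silver 3, Violet 3, Amber 9 (total 36).

Red=6; Blue=7; Green=1; Gold=7; Silver=3; Violet=3; Amber=9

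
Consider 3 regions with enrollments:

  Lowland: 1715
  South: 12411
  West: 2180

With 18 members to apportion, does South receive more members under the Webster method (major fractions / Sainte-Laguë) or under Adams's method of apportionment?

Webster

Webster: Lowland 2, South 14, West 2.
Adams: Lowland 2, South 13, West 3.
South gets 14 under Webster and 13 under Adams.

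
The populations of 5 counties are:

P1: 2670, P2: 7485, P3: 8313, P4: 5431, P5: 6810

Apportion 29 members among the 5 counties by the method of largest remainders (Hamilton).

The standard divisor is 30709/29 ≈ 1058.931.
Standard quotas: P1 2.5214, P2 7.0684, P3 7.8504, P4 5.1288, P5 6.4310.
Lower quotas: P1 2, P2 7, P3 7, P4 5, P5 6 (sum 27, leaving 2 seats).
Remainders in descending order: P3 0.8504, P1 0.5214, P5 0.4310, P4 0.1288, P2 0.0684.
Largest remainders: P3, P1 receive the extra seats.

P1 3; P2 7; P3 8; P4 5; P5 6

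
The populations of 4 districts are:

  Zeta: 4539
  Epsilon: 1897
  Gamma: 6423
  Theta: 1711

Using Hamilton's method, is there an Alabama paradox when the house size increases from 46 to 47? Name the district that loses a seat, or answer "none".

At 46 seats: Zeta 14, Epsilon 6, Gamma 20, Theta 6.
At 47 seats: Zeta 15, Epsilon 6, Gamma 21, Theta 5.
Theta drops from 6 to 5.

Theta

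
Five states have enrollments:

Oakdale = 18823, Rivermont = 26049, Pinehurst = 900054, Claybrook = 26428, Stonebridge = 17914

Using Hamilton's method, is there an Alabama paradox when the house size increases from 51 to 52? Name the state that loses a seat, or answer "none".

At 51 seats: Oakdale 1, Rivermont 1, Pinehurst 47, Claybrook 1, Stonebridge 1.
At 52 seats: Oakdale 1, Rivermont 1, Pinehurst 47, Claybrook 2, Stonebridge 1.
No state's allocation decreased.

none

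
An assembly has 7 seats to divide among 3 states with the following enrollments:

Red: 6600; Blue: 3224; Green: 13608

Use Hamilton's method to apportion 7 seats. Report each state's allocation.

Red 2, Blue 1, Green 4

The standard divisor is 23432/7 ≈ 3347.429.
Standard quotas: Red 1.9717, Blue 0.9631, Green 4.0652.
Lower quotas: Red 1, Blue 0, Green 4 (sum 5, leaving 2 seats).
Remainders in descending order: Red 0.9717, Blue 0.9631, Green 0.0652.
Largest remainders: Red, Blue receive the extra seats.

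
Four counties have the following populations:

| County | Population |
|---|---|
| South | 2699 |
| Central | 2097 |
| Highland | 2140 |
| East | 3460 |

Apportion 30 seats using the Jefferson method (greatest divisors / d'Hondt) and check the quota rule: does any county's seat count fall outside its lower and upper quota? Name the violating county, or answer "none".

none

Standard quotas: South 7.789, Central 6.051, Highland 6.175, East 9.985.
Jefferson allocation: South 8, Central 6, Highland 6, East 10.
Every allocation lies between the lower and upper quota.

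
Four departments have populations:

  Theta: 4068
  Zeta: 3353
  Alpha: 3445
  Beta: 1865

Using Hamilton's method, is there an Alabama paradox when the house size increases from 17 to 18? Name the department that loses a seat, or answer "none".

At 17 seats: Theta 5, Zeta 4, Alpha 5, Beta 3.
At 18 seats: Theta 6, Zeta 5, Alpha 5, Beta 2.
Beta drops from 3 to 2.

Beta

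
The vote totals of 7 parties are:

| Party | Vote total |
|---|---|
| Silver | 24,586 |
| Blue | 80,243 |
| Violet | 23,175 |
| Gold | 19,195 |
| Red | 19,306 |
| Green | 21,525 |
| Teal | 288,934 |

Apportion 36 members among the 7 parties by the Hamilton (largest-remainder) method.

Silver 2, Blue 6, Violet 2, Gold 1, Red 1, Green 2, Teal 22

Total 476964; standard divisor 476964/36 = 13249.
Standard quotas: Silver 1.8557, Blue 6.0565, Violet 1.7492, Gold 1.4488, Red 1.4572, Green 1.6247, Teal 21.8080.
Lower quotas: Silver 1, Blue 6, Violet 1, Gold 1, Red 1, Green 1, Teal 21 (sum 32, leaving 4 seats).
Remainders in descending order: Silver 0.8557, Teal 0.8080, Violet 0.7492, Green 0.6247, Red 0.4572, Gold 0.4488, Blue 0.0565.
The surplus seats go to Silver, Teal, Violet, Green.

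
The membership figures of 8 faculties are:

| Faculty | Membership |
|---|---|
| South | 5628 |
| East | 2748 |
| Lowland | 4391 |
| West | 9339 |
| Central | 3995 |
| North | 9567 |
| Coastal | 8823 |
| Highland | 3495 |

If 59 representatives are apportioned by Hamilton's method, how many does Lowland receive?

5

Total 47986; standard divisor 47986/59 ≈ 813.322.
Standard quotas: South 6.9198, East 3.3787, Lowland 5.3988, West 11.4825, Central 4.9120, North 11.7629, Coastal 10.8481, Highland 4.2972.
Lower quotas: South 6, East 3, Lowland 5, West 11, Central 4, North 11, Coastal 10, Highland 4 (sum 54, leaving 5 seats).
Remainders in descending order: South 0.9198, Central 0.9120, Coastal 0.8481, North 0.7629, West 0.4825, Lowland 0.3988, East 0.3787, Highland 0.2972.
The surplus seats go to South, Central, Coastal, North, West.
Lowland receives 5.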